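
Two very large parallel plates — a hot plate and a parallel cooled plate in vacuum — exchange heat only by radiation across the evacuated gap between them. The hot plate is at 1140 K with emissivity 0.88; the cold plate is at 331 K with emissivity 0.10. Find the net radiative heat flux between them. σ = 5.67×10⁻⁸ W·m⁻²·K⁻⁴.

For two infinite grey parallel plates, q = σ(T₁⁴ − T₂⁴)/(1/ε₁ + 1/ε₂ − 1).
T₁⁴ − T₂⁴ = 1.689×10¹² − 1.200×10¹⁰ = 1.677×10¹² K⁴.
1/ε₁ + 1/ε₂ − 1 = 1.136 + 10.00 − 1 = 10.14.
q = 5.67×10⁻⁸ × 1.677×10¹² / 10.14.

q ≈ 9380 W/m²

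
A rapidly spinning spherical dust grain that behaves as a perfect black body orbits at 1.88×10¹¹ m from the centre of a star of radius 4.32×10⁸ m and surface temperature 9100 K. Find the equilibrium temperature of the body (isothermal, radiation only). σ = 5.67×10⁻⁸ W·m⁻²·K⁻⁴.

T ≈ 308 K

The star's surface emits σT_*⁴; at distance d the flux is S = σT_*⁴(R_*/d)².
S = 5.67×10⁻⁸·(9100)⁴·(4.32×10⁸/1.88×10¹¹)² = 2053 W/m².
For an isothermal sphere T⁴ = (1−a)S/(4σ) = 9.052×10⁹ K⁴.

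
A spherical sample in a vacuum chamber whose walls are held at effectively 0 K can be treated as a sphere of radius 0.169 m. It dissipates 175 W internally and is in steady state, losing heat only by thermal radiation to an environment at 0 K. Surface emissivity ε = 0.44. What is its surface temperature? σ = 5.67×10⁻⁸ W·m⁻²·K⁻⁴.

Steady state: internal power = radiated power, P = εσA T⁴.
Radiating area A = 4πr² = 0.3589 m².
T⁴ = P/(εσA) = 175/(0.44·5.67×10⁻⁸·0.3589) = 1.954×10¹⁰ K⁴.
T = (1.954×10¹⁰)^(1/4).

T ≈ 374 K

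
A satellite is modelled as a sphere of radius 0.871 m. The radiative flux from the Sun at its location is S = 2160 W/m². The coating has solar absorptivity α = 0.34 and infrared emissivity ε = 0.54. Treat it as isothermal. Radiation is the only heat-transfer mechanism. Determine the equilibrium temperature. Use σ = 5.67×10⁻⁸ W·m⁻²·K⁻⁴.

At equilibrium, absorbed power = emitted power.
Absorbing cross-section = πr² = 2.383 m²; emitting surface = 4πr² = 9.533 m² (ratio 4).
αS·A_cross = εσ·A_surf·T⁴  ⇒  T⁴ = αS/(ε·4σ).
T⁴ = 0.340·2160/(0.54·4·5.67×10⁻⁸) = 5.996×10⁹ K⁴.
T = (5.996×10⁹)^(1/4).

T ≈ 278 K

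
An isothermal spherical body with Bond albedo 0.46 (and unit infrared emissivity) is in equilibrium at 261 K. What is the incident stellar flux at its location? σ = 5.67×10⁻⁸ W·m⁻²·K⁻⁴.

(1−a)S·πr² = σ·4πr²·T⁴ ⇒ S = 4σT⁴/(1−a).
S = 4·5.67×10⁻⁸·4.640×10⁹/0.540.

S ≈ 1950 W/m²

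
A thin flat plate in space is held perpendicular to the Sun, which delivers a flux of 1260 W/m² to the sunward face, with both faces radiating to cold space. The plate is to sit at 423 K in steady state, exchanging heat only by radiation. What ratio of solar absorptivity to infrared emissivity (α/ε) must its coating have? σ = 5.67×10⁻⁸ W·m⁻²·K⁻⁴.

Balance: αS·A = εσ·2A·T⁴ ⇒ α/ε = 2σT⁴/S.
α/ε = 2·5.67×10⁻⁸·(423)⁴/1260 = 2·5.67×10⁻⁸·3.202×10¹⁰/1260.

α/ε ≈ 2.88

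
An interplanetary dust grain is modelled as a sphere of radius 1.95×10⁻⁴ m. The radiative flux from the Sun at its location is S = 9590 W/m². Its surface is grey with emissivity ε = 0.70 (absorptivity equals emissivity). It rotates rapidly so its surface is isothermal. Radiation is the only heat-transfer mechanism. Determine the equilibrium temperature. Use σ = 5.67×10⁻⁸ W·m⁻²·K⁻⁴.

T ≈ 453 K

At equilibrium, absorbed power = emitted power.
Absorbing cross-section = πr² = 1.195×10⁻⁷ m²; emitting surface = 4πr² = 4.778×10⁻⁷ m² (ratio 4).
εS·A_cross = εσ·A_surf·T⁴  ⇒  T⁴ = S/(4σ)   (ε cancels).
T⁴ = 9590/(4·5.67×10⁻⁸) = 4.228×10¹⁰ K⁴.
T = (4.228×10¹⁰)^(1/4).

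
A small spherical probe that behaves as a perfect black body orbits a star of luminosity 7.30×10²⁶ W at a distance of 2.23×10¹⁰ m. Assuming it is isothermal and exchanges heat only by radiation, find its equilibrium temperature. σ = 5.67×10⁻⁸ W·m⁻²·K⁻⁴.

First find the stellar flux at distance d: S = L/(4πd²) = 7.30×10²⁶/(4π·(2.23×10¹⁰)²) = 1.168×10⁵ W/m².
For an isothermal sphere, absorbed (1−a)S·πr² = emitted σ·4πr²·T⁴, so T⁴ = (1−a)S/(4σ).
T⁴ = 1.00·1.168×10⁵/(4·5.67×10⁻⁸) = 5.151×10¹¹ K⁴.

T ≈ 847 K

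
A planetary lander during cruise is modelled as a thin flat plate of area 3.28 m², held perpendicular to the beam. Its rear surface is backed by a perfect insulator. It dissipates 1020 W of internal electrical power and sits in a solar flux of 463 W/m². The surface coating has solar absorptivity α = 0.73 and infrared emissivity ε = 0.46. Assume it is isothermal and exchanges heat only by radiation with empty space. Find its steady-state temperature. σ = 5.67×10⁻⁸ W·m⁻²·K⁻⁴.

T ≈ 397 K

At steady state, absorbed solar power + internal power = radiated power.
Absorbed: α·S·A_cross = 0.73·463·3.280 = 1109 W (cross-section A).
Total input = 1109 + 1020 = 2129 W.
Radiated: εσ·A_surf·T⁴ with A_surf = A = 3.280 m².
T⁴ = 2129/(0.46·5.67×10⁻⁸·3.280) = 2.488×10¹⁰ K⁴.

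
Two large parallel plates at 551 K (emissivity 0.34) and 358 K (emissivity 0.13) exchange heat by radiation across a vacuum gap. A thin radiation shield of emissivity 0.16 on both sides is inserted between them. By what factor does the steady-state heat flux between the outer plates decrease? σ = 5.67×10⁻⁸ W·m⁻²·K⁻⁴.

Without shield: q₀ = σΔ(T⁴)/(1/ε₁+1/ε₂−1) with denominator 9.633.
With shield the two gaps are in series; the resistances add: (1/ε₁+1/ε_s−1)+(1/ε_s+1/ε₂−1) = 8.191+12.94 = 21.13.
Heat-flux ratio q₀/q = 21.13/9.633.

factor ≈ 2.19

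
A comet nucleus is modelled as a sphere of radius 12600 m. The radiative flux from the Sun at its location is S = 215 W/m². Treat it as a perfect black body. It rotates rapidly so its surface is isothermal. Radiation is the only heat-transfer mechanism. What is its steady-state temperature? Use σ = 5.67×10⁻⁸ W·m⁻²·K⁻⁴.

T ≈ 175 K

At equilibrium, absorbed power = emitted power.
Absorbing cross-section = πr² = 4.988×10⁸ m²; emitting surface = 4πr² = 1.995×10⁹ m² (ratio 4).
S·A_cross = εσ·A_surf·T⁴  ⇒  T⁴ = S/(4σ).
T⁴ = 1.00·215/(4·5.67×10⁻⁸) = 9.480×10⁸ K⁴.
T = (9.480×10⁸)^(1/4).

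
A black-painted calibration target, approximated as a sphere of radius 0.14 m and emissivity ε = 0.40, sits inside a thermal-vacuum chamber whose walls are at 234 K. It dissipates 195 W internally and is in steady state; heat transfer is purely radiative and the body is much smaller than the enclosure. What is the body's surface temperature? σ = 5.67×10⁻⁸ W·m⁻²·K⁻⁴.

T ≈ 441 K

For a small grey body in a large enclosure, net radiated power = εσA(T⁴ − T_w⁴).
Steady state: P = εσA(T⁴ − T_w⁴) with A = 4πr² = 0.2463 m².
T⁴ = P/(εσA) + T_w⁴ = 195/(0.40·5.67×10⁻⁸·0.2463) + (234)⁴
    = 3.491×10¹⁰ + 2.998×10⁹ = 3.791×10¹⁰ K⁴.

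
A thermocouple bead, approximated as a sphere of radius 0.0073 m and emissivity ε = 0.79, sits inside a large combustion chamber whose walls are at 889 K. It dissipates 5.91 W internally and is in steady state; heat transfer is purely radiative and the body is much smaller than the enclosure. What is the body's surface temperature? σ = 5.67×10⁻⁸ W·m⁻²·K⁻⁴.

For a small grey body in a large enclosure, net radiated power = εσA(T⁴ − T_w⁴).
Steady state: P = εσA(T⁴ − T_w⁴) with A = 4πr² = 6.697×10⁻⁴ m².
T⁴ = P/(εσA) + T_w⁴ = 5.91/(0.79·5.67×10⁻⁸·6.697×10⁻⁴) + (889)⁴
    = 1.970×10¹¹ + 6.246×10¹¹ = 8.216×10¹¹ K⁴.

T ≈ 952 K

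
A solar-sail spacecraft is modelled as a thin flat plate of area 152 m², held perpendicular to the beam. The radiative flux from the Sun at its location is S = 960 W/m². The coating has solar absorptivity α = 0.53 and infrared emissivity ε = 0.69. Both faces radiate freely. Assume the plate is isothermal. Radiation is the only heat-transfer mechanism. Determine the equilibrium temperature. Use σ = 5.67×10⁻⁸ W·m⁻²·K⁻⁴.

T ≈ 284 K

At equilibrium, absorbed power = emitted power.
Absorbing cross-section = A = 152.0 m²; emitting surface = 2A = 304.0 m² (ratio 2).
αS·A_cross = εσ·A_surf·T⁴  ⇒  T⁴ = αS/(ε·2σ).
T⁴ = 0.530·960/(0.69·2·5.67×10⁻⁸) = 6.503×10⁹ K⁴.
T = (6.503×10⁹)^(1/4).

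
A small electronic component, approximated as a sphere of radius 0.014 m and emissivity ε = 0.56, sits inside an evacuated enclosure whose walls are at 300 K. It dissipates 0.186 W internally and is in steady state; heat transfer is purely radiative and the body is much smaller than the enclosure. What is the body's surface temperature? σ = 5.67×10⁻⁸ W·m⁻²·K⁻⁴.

For a small grey body in a large enclosure, net radiated power = εσA(T⁴ − T_w⁴).
Steady state: P = εσA(T⁴ − T_w⁴) with A = 4πr² = 0.002463 m².
T⁴ = P/(εσA) + T_w⁴ = 0.186/(0.56·5.67×10⁻⁸·0.002463) + (300)⁴
    = 2.378×10⁹ + 8.100×10⁹ = 1.048×10¹⁰ K⁴.

T ≈ 320 K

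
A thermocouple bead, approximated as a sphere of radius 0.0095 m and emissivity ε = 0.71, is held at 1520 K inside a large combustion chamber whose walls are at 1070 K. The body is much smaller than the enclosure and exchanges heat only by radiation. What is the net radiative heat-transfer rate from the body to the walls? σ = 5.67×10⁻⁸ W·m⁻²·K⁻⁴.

For a small grey body in a large enclosure: P_net = εσA(T_body⁴ − T_wall⁴).
A = 4πr² = 0.001134 m²; T_body⁴ − T_wall⁴ = 5.338×10¹² − 1.311×10¹² = 4.027×10¹² K⁴.
|P_net| = 0.71·5.67×10⁻⁸·0.001134·4.027×10¹².

P_net ≈ 184 W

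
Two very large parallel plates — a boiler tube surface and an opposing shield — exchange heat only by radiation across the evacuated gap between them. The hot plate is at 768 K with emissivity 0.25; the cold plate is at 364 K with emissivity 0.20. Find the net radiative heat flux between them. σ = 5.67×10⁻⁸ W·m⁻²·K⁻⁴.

q ≈ 2340 W/m²

For two infinite grey parallel plates, q = σ(T₁⁴ − T₂⁴)/(1/ε₁ + 1/ε₂ − 1).
T₁⁴ − T₂⁴ = 3.479×10¹¹ − 1.756×10¹⁰ = 3.303×10¹¹ K⁴.
1/ε₁ + 1/ε₂ − 1 = 4.000 + 5.000 − 1 = 8.000.
q = 5.67×10⁻⁸ × 3.303×10¹¹ / 8.000.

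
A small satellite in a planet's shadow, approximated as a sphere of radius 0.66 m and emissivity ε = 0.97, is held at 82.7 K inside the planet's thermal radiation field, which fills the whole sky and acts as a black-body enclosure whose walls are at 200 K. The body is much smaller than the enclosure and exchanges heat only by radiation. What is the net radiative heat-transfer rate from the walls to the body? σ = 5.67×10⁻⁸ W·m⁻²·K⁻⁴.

P_net ≈ 468 W

For a small grey body in a large enclosure: P_net = εσA(T_body⁴ − T_wall⁴).
A = 4πr² = 5.474 m²; T_body⁴ − T_wall⁴ = 4.678×10⁷ − 1.600×10⁹ = -1.553×10⁹ K⁴.
|P_net| = 0.97·5.67×10⁻⁸·5.474·1.553×10⁹.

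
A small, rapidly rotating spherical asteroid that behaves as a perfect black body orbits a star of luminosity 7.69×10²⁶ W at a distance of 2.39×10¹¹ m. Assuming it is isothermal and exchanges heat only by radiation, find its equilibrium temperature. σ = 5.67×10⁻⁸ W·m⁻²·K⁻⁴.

First find the stellar flux at distance d: S = L/(4πd²) = 7.69×10²⁶/(4π·(2.39×10¹¹)²) = 1071 W/m².
For an isothermal sphere, absorbed (1−a)S·πr² = emitted σ·4πr²·T⁴, so T⁴ = (1−a)S/(4σ).
T⁴ = 1.00·1071/(4·5.67×10⁻⁸) = 4.724×10⁹ K⁴.

T ≈ 262 K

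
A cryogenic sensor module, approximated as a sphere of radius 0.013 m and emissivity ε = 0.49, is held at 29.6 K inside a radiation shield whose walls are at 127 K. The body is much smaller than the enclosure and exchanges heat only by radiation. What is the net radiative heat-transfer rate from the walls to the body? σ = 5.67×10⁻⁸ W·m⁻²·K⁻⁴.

P_net ≈ 0.0153 W

For a small grey body in a large enclosure: P_net = εσA(T_body⁴ − T_wall⁴).
A = 4πr² = 0.002124 m²; T_body⁴ − T_wall⁴ = 7.677×10⁵ − 2.601×10⁸ = -2.594×10⁸ K⁴.
|P_net| = 0.49·5.67×10⁻⁸·0.002124·2.594×10⁸.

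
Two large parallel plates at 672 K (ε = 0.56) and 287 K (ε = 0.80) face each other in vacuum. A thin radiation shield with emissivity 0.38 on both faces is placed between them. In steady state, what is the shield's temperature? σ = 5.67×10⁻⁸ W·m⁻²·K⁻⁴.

In steady state the net flux on the hot side equals that on the cold side.
σ(T₁⁴−T_s⁴)/D₁ = σ(T_s⁴−T₂⁴)/D₂, with D₁ = 1/ε₁+1/ε_s−1 = 3.417, D₂ = 1/ε_s+1/ε₂−1 = 2.882.
Solve for T_s⁴: T_s⁴ = (D₂·T₁⁴ + D₁·T₂⁴)/(D₁+D₂) = 9.697×10¹⁰ K⁴.

T_s ≈ 558 K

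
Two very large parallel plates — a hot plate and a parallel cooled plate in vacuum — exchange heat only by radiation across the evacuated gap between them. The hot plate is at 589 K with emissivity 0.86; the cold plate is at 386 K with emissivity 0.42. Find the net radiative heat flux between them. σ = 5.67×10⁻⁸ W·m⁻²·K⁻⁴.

q ≈ 2190 W/m²

For two infinite grey parallel plates, q = σ(T₁⁴ − T₂⁴)/(1/ε₁ + 1/ε₂ − 1).
T₁⁴ − T₂⁴ = 1.204×10¹¹ − 2.220×10¹⁰ = 9.815×10¹⁰ K⁴.
1/ε₁ + 1/ε₂ − 1 = 1.163 + 2.381 − 1 = 2.544.
q = 5.67×10⁻⁸ × 9.815×10¹⁰ / 2.544.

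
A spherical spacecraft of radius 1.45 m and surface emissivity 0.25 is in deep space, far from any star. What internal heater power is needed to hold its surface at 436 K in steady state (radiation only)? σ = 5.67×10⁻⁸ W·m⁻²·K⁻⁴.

P ≈ 13500 W

P = εσ·4πr²·T⁴.
4πr² = 26.42 m²; T⁴ = 3.614×10¹⁰ K⁴.
P = 0.25·5.67×10⁻⁸·26.42·3.614×10¹⁰.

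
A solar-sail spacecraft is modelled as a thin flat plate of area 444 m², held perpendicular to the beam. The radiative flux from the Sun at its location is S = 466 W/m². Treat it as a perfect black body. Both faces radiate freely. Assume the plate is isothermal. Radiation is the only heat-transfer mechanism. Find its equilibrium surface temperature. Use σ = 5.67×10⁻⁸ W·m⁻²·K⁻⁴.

At equilibrium, absorbed power = emitted power.
Absorbing cross-section = A = 444.0 m²; emitting surface = 2A = 888.0 m² (ratio 2).
S·A_cross = εσ·A_surf·T⁴  ⇒  T⁴ = S/(2σ).
T⁴ = 1.00·466/(2·5.67×10⁻⁸) = 4.109×10⁹ K⁴.
T = (4.109×10⁹)^(1/4).

T ≈ 253 K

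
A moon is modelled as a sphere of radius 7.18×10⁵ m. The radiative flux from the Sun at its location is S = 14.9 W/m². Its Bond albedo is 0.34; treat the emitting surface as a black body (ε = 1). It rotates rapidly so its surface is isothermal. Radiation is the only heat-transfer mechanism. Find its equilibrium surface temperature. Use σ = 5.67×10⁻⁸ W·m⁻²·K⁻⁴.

T ≈ 81.1 K

At equilibrium, absorbed power = emitted power.
Absorbing cross-section = πr² = 1.620×10¹² m²; emitting surface = 4πr² = 6.478×10¹² m² (ratio 4).
(1−a)S·A_cross = εσ·A_surf·T⁴  ⇒  T⁴ = (1−a)S/(4σ).
T⁴ = 0.660·14.9/(4·5.67×10⁻⁸) = 4.336×10⁷ K⁴.
T = (4.336×10⁷)^(1/4).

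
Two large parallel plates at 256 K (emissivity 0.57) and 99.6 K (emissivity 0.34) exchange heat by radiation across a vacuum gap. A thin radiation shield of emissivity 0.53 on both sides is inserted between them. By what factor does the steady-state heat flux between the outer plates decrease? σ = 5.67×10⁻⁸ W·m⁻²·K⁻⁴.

Without shield: q₀ = σΔ(T⁴)/(1/ε₁+1/ε₂−1) with denominator 3.696.
With shield the two gaps are in series; the resistances add: (1/ε₁+1/ε_s−1)+(1/ε_s+1/ε₂−1) = 2.641+3.828 = 6.469.
Heat-flux ratio q₀/q = 6.469/3.696.

factor ≈ 1.75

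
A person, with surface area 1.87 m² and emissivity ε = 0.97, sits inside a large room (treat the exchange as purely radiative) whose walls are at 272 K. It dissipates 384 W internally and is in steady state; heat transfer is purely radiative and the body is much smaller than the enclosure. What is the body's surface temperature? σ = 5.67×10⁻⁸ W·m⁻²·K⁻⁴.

T ≈ 310 K

For a small grey body in a large enclosure, net radiated power = εσA(T⁴ − T_w⁴).
Steady state: P = εσA(T⁴ − T_w⁴) with A = 1.87 m².
T⁴ = P/(εσA) + T_w⁴ = 384/(0.97·5.67×10⁻⁸·1.870) + (272)⁴
    = 3.734×10⁹ + 5.474×10⁹ = 9.207×10⁹ K⁴.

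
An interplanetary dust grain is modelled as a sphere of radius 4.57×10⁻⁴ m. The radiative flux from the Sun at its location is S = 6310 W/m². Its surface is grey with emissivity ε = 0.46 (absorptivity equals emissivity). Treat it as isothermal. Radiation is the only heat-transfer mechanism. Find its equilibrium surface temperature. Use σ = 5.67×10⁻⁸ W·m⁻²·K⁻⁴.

At equilibrium, absorbed power = emitted power.
Absorbing cross-section = πr² = 6.561×10⁻⁷ m²; emitting surface = 4πr² = 2.624×10⁻⁶ m² (ratio 4).
εS·A_cross = εσ·A_surf·T⁴  ⇒  T⁴ = S/(4σ)   (ε cancels).
T⁴ = 6310/(4·5.67×10⁻⁸) = 2.782×10¹⁰ K⁴.
T = (2.782×10¹⁰)^(1/4).

T ≈ 408 K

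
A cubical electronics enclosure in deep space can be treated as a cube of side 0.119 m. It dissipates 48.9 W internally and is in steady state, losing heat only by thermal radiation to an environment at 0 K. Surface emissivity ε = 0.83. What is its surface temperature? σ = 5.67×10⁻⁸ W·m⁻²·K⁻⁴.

Steady state: internal power = radiated power, P = εσA T⁴.
Radiating area A = 6L² = 0.08497 m².
T⁴ = P/(εσA) = 48.9/(0.83·5.67×10⁻⁸·0.08497) = 1.223×10¹⁰ K⁴.
T = (1.223×10¹⁰)^(1/4).

T ≈ 333 K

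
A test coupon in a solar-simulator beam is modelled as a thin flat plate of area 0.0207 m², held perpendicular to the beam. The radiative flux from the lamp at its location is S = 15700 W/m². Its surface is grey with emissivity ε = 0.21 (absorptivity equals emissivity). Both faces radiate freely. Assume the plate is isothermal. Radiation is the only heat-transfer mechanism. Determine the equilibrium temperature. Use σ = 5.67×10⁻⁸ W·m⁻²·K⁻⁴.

At equilibrium, absorbed power = emitted power.
Absorbing cross-section = A = 0.02070 m²; emitting surface = 2A = 0.04140 m² (ratio 2).
εS·A_cross = εσ·A_surf·T⁴  ⇒  T⁴ = S/(2σ)   (ε cancels).
T⁴ = 15700/(2·5.67×10⁻⁸) = 1.384×10¹¹ K⁴.
T = (1.384×10¹¹)^(1/4).

T ≈ 610 K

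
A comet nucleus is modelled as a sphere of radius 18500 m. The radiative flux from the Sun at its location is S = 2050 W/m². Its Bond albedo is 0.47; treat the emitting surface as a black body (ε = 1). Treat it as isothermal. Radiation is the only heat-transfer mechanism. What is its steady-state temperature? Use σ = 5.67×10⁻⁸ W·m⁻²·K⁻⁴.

At equilibrium, absorbed power = emitted power.
Absorbing cross-section = πr² = 1.075×10⁹ m²; emitting surface = 4πr² = 4.301×10⁹ m² (ratio 4).
(1−a)S·A_cross = εσ·A_surf·T⁴  ⇒  T⁴ = (1−a)S/(4σ).
T⁴ = 0.530·2050/(4·5.67×10⁻⁸) = 4.791×10⁹ K⁴.
T = (4.791×10⁹)^(1/4).

T ≈ 263 K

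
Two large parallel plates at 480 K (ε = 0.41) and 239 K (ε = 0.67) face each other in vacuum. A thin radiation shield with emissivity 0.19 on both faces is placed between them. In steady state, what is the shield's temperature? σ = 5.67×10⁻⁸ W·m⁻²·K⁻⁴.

In steady state the net flux on the hot side equals that on the cold side.
σ(T₁⁴−T_s⁴)/D₁ = σ(T_s⁴−T₂⁴)/D₂, with D₁ = 1/ε₁+1/ε_s−1 = 6.702, D₂ = 1/ε_s+1/ε₂−1 = 5.756.
Solve for T_s⁴: T_s⁴ = (D₂·T₁⁴ + D₁·T₂⁴)/(D₁+D₂) = 2.628×10¹⁰ K⁴.

T_s ≈ 403 K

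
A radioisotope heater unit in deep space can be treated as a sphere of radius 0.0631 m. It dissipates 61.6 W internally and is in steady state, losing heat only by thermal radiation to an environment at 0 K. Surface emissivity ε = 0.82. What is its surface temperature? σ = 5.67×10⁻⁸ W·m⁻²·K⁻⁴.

T ≈ 403 K

Steady state: internal power = radiated power, P = εσA T⁴.
Radiating area A = 4πr² = 0.05003 m².
T⁴ = P/(εσA) = 61.6/(0.82·5.67×10⁻⁸·0.05003) = 2.648×10¹⁰ K⁴.
T = (2.648×10¹⁰)^(1/4).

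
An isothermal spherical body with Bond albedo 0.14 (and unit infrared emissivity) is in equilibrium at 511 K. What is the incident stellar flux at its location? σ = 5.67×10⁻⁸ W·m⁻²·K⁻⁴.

(1−a)S·πr² = σ·4πr²·T⁴ ⇒ S = 4σT⁴/(1−a).
S = 4·5.67×10⁻⁸·6.818×10¹⁰/0.860.

S ≈ 18000 W/m²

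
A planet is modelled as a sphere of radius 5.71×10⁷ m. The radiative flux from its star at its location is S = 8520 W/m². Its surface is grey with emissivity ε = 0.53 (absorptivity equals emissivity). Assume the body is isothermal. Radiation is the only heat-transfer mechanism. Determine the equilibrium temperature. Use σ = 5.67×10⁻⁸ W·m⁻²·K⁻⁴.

T ≈ 440 K

At equilibrium, absorbed power = emitted power.
Absorbing cross-section = πr² = 1.024×10¹⁶ m²; emitting surface = 4πr² = 4.097×10¹⁶ m² (ratio 4).
εS·A_cross = εσ·A_surf·T⁴  ⇒  T⁴ = S/(4σ)   (ε cancels).
T⁴ = 8520/(4·5.67×10⁻⁸) = 3.757×10¹⁰ K⁴.
T = (3.757×10¹⁰)^(1/4).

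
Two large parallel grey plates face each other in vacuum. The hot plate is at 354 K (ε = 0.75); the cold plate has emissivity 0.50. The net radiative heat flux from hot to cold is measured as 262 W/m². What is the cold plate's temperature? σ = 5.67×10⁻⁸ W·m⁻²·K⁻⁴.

q = σ(T₁⁴ − T₂⁴)/(1/ε₁ + 1/ε₂ − 1); denominator = 2.333.
T₂⁴ = T₁⁴ − q·(1/ε₁+1/ε₂−1)/σ = 1.570×10¹⁰ − 262·2.333/5.67×10⁻⁸
    = 4.922×10⁹ K⁴.

T₂ ≈ 265 K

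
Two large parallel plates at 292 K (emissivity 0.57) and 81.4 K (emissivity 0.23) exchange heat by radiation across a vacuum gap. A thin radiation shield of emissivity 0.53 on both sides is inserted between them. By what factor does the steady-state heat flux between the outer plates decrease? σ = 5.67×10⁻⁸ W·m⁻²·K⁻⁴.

Without shield: q₀ = σΔ(T⁴)/(1/ε₁+1/ε₂−1) with denominator 5.102.
With shield the two gaps are in series; the resistances add: (1/ε₁+1/ε_s−1)+(1/ε_s+1/ε₂−1) = 2.641+5.235 = 7.876.
Heat-flux ratio q₀/q = 7.876/5.102.

factor ≈ 1.54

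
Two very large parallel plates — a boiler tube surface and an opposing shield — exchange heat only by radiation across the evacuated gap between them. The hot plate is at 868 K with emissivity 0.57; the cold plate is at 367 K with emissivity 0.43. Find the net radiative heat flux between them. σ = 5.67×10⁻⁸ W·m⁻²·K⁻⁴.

q ≈ 10100 W/m²

For two infinite grey parallel plates, q = σ(T₁⁴ − T₂⁴)/(1/ε₁ + 1/ε₂ − 1).
T₁⁴ − T₂⁴ = 5.676×10¹¹ − 1.814×10¹⁰ = 5.495×10¹¹ K⁴.
1/ε₁ + 1/ε₂ − 1 = 1.754 + 2.326 − 1 = 3.080.
q = 5.67×10⁻⁸ × 5.495×10¹¹ / 3.080.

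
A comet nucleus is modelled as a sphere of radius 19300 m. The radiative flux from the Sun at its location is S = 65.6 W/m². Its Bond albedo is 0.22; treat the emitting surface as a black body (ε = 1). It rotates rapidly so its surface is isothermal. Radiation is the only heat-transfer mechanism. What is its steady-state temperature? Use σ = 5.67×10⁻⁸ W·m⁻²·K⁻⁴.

T ≈ 123 K

At equilibrium, absorbed power = emitted power.
Absorbing cross-section = πr² = 1.170×10⁹ m²; emitting surface = 4πr² = 4.681×10⁹ m² (ratio 4).
(1−a)S·A_cross = εσ·A_surf·T⁴  ⇒  T⁴ = (1−a)S/(4σ).
T⁴ = 0.780·65.6/(4·5.67×10⁻⁸) = 2.256×10⁸ K⁴.
T = (2.256×10⁸)^(1/4).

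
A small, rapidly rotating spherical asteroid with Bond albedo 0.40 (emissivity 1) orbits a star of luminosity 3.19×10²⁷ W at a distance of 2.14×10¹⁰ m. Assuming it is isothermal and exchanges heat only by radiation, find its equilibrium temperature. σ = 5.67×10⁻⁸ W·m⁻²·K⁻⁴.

First find the stellar flux at distance d: S = L/(4πd²) = 3.19×10²⁷/(4π·(2.14×10¹⁰)²) = 5.543×10⁵ W/m².
For an isothermal sphere, absorbed (1−a)S·πr² = emitted σ·4πr²·T⁴, so T⁴ = (1−a)S/(4σ).
T⁴ = 0.600·5.543×10⁵/(4·5.67×10⁻⁸) = 1.466×10¹² K⁴.

T ≈ 1100 K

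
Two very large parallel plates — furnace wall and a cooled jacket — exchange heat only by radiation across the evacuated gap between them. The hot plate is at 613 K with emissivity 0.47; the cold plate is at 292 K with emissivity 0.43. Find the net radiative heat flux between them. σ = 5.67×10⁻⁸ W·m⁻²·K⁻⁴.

For two infinite grey parallel plates, q = σ(T₁⁴ − T₂⁴)/(1/ε₁ + 1/ε₂ − 1).
T₁⁴ − T₂⁴ = 1.412×10¹¹ − 7.270×10⁹ = 1.339×10¹¹ K⁴.
1/ε₁ + 1/ε₂ − 1 = 2.128 + 2.326 − 1 = 3.453.
q = 5.67×10⁻⁸ × 1.339×10¹¹ / 3.453.

q ≈ 2200 W/m²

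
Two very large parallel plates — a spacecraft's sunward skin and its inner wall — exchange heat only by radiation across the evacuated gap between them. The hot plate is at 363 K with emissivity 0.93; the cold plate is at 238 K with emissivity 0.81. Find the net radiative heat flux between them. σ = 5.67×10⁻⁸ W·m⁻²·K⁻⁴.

q ≈ 613 W/m²

For two infinite grey parallel plates, q = σ(T₁⁴ − T₂⁴)/(1/ε₁ + 1/ε₂ − 1).
T₁⁴ − T₂⁴ = 1.736×10¹⁰ − 3.209×10⁹ = 1.415×10¹⁰ K⁴.
1/ε₁ + 1/ε₂ − 1 = 1.075 + 1.235 − 1 = 1.310.
q = 5.67×10⁻⁸ × 1.415×10¹⁰ / 1.310.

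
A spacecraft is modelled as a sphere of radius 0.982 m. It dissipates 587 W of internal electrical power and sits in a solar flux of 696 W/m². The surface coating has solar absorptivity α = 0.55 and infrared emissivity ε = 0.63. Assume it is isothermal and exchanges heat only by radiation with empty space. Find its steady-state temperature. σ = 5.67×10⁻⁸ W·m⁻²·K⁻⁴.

T ≈ 252 K

At steady state, absorbed solar power + internal power = radiated power.
Absorbed: α·S·A_cross = 0.55·696·3.030 = 1160 W (cross-section πr²).
Total input = 1160 + 587 = 1747 W.
Radiated: εσ·A_surf·T⁴ with A_surf = 4πr² = 12.12 m².
T⁴ = 1747/(0.63·5.67×10⁻⁸·12.12) = 4.035×10⁹ K⁴.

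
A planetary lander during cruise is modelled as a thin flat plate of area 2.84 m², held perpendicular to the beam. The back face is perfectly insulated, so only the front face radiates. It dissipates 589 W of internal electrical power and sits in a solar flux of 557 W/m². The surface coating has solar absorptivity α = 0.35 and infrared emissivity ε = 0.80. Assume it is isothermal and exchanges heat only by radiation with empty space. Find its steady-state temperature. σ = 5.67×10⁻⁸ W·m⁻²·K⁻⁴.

T ≈ 307 K

At steady state, absorbed solar power + internal power = radiated power.
Absorbed: α·S·A_cross = 0.35·557·2.840 = 553.7 W (cross-section A).
Total input = 553.7 + 589 = 1143 W.
Radiated: εσ·A_surf·T⁴ with A_surf = A = 2.840 m².
T⁴ = 1143/(0.80·5.67×10⁻⁸·2.840) = 8.870×10⁹ K⁴.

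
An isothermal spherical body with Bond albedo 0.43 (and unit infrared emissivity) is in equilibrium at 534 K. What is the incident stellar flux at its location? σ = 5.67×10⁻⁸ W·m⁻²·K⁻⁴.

S ≈ 32400 W/m²

(1−a)S·πr² = σ·4πr²·T⁴ ⇒ S = 4σT⁴/(1−a).
S = 4·5.67×10⁻⁸·8.131×10¹⁰/0.570.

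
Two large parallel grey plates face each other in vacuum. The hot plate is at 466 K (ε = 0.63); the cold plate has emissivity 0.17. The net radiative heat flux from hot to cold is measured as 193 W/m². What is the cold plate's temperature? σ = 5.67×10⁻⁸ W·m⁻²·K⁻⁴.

T₂ ≈ 398 K

q = σ(T₁⁴ − T₂⁴)/(1/ε₁ + 1/ε₂ − 1); denominator = 6.470.
T₂⁴ = T₁⁴ − q·(1/ε₁+1/ε₂−1)/σ = 4.716×10¹⁰ − 193·6.470/5.67×10⁻⁸
    = 2.513×10¹⁰ K⁴.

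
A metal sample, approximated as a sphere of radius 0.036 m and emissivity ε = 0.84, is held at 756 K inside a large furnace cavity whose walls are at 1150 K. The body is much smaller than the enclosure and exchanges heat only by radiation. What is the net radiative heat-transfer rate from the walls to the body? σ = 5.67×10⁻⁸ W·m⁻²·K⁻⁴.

P_net ≈ 1100 W

For a small grey body in a large enclosure: P_net = εσA(T_body⁴ − T_wall⁴).
A = 4πr² = 0.01629 m²; T_body⁴ − T_wall⁴ = 3.267×10¹¹ − 1.749×10¹² = -1.422×10¹² K⁴.
|P_net| = 0.84·5.67×10⁻⁸·0.01629·1.422×10¹².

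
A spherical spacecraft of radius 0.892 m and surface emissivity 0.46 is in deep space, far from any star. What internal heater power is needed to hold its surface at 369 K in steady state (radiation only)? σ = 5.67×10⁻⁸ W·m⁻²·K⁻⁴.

P ≈ 4830 W

P = εσ·4πr²·T⁴.
4πr² = 9.999 m²; T⁴ = 1.854×10¹⁰ K⁴.
P = 0.46·5.67×10⁻⁸·9.999·1.854×10¹⁰.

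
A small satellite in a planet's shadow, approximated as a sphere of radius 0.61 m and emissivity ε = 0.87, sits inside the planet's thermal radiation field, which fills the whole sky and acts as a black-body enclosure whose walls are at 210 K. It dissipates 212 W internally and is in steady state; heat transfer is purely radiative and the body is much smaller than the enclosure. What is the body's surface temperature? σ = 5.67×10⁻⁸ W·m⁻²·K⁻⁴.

For a small grey body in a large enclosure, net radiated power = εσA(T⁴ − T_w⁴).
Steady state: P = εσA(T⁴ − T_w⁴) with A = 4πr² = 4.676 m².
T⁴ = P/(εσA) + T_w⁴ = 212/(0.87·5.67×10⁻⁸·4.676) + (210)⁴
    = 9.191×10⁸ + 1.945×10⁹ = 2.864×10⁹ K⁴.

T ≈ 231 K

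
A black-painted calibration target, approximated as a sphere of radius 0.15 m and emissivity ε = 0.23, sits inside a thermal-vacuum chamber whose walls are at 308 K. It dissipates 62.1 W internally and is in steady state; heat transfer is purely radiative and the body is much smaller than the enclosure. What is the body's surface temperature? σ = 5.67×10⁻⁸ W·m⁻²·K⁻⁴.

For a small grey body in a large enclosure, net radiated power = εσA(T⁴ − T_w⁴).
Steady state: P = εσA(T⁴ − T_w⁴) with A = 4πr² = 0.2827 m².
T⁴ = P/(εσA) + T_w⁴ = 62.1/(0.23·5.67×10⁻⁸·0.2827) + (308)⁴
    = 1.684×10¹⁰ + 8.999×10⁹ = 2.584×10¹⁰ K⁴.

T ≈ 401 K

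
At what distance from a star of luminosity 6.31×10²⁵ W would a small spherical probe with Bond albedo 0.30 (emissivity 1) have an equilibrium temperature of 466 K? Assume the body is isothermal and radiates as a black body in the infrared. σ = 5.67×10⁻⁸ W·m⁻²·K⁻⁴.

For an isothermal black-emitting sphere, (1−a)S·πr² = σ·4πr²·T⁴ ⇒ S = 4σT⁴/(1−a).
S = 4·5.67×10⁻⁸·(466)⁴/0.700 = 15280 W/m².
Flux falls as S = L/(4πd²), so d = √(L/(4πS)) = √(6.31×10²⁵/(4π·15280)).

d ≈ 1.81×10¹⁰ m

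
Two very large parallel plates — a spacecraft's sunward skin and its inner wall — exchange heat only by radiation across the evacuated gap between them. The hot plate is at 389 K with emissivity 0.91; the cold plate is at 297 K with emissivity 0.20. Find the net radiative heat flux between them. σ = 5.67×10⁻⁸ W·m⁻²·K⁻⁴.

For two infinite grey parallel plates, q = σ(T₁⁴ − T₂⁴)/(1/ε₁ + 1/ε₂ − 1).
T₁⁴ − T₂⁴ = 2.290×10¹⁰ − 7.781×10⁹ = 1.512×10¹⁰ K⁴.
1/ε₁ + 1/ε₂ − 1 = 1.099 + 5.000 − 1 = 5.099.
q = 5.67×10⁻⁸ × 1.512×10¹⁰ / 5.099.

q ≈ 168 W/m²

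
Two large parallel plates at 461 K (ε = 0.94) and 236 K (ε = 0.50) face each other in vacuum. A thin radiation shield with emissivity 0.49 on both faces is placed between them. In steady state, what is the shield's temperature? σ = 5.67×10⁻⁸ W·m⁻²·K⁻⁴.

T_s ≈ 409 K

In steady state the net flux on the hot side equals that on the cold side.
σ(T₁⁴−T_s⁴)/D₁ = σ(T_s⁴−T₂⁴)/D₂, with D₁ = 1/ε₁+1/ε_s−1 = 2.105, D₂ = 1/ε_s+1/ε₂−1 = 3.041.
Solve for T_s⁴: T_s⁴ = (D₂·T₁⁴ + D₁·T₂⁴)/(D₁+D₂) = 2.796×10¹⁰ K⁴.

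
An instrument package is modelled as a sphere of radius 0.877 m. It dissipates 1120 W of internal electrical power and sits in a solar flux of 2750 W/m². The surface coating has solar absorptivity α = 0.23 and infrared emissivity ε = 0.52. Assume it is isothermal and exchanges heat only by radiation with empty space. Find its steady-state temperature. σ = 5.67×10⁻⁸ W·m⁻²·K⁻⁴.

At steady state, absorbed solar power + internal power = radiated power.
Absorbed: α·S·A_cross = 0.23·2750·2.416 = 1528 W (cross-section πr²).
Total input = 1528 + 1120 = 2648 W.
Radiated: εσ·A_surf·T⁴ with A_surf = 4πr² = 9.665 m².
T⁴ = 2648/(0.52·5.67×10⁻⁸·9.665) = 9.293×10⁹ K⁴.

T ≈ 310 K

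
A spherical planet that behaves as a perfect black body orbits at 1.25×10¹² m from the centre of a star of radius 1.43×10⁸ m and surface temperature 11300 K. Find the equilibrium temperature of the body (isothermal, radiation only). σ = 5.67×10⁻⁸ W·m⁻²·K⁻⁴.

T ≈ 85.5 K

The star's surface emits σT_*⁴; at distance d the flux is S = σT_*⁴(R_*/d)².
S = 5.67×10⁻⁸·(11300)⁴·(1.43×10⁸/1.25×10¹²)² = 12.10 W/m².
For an isothermal sphere T⁴ = (1−a)S/(4σ) = 5.335×10⁷ K⁴.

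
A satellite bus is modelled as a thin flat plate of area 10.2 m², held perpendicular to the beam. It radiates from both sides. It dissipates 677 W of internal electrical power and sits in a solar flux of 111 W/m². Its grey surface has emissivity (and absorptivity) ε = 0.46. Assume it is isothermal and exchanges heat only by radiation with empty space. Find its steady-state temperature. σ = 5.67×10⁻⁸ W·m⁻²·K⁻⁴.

At steady state, absorbed solar power + internal power = radiated power.
Absorbed: α·S·A_cross = 0.46·111·10.20 = 520.8 W (cross-section A).
Total input = 520.8 + 677 = 1198 W.
Radiated: εσ·A_surf·T⁴ with A_surf = 2A = 20.40 m².
T⁴ = 1198/(0.46·5.67×10⁻⁸·20.40) = 2.251×10⁹ K⁴.

T ≈ 218 K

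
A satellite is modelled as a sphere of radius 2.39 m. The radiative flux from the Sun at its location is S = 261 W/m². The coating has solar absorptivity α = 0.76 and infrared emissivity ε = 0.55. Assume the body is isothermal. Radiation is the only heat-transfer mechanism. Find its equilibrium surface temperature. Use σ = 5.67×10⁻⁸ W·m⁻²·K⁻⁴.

At equilibrium, absorbed power = emitted power.
Absorbing cross-section = πr² = 17.95 m²; emitting surface = 4πr² = 71.78 m² (ratio 4).
αS·A_cross = εσ·A_surf·T⁴  ⇒  T⁴ = αS/(ε·4σ).
T⁴ = 0.760·261/(0.55·4·5.67×10⁻⁸) = 1.590×10⁹ K⁴.
T = (1.590×10⁹)^(1/4).

T ≈ 200 K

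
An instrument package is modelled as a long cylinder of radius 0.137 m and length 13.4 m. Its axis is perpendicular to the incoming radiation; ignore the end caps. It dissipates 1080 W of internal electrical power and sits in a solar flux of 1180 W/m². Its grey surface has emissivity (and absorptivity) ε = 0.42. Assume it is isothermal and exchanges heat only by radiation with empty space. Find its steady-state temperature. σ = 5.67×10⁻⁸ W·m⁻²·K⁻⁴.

At steady state, absorbed solar power + internal power = radiated power.
Absorbed: α·S·A_cross = 0.42·1180·3.672 = 1820 W (cross-section 2rL).
Total input = 1820 + 1080 = 2900 W.
Radiated: εσ·A_surf·T⁴ with A_surf = 2πrL = 11.53 m².
T⁴ = 2900/(0.42·5.67×10⁻⁸·11.53) = 1.056×10¹⁰ K⁴.

T ≈ 321 K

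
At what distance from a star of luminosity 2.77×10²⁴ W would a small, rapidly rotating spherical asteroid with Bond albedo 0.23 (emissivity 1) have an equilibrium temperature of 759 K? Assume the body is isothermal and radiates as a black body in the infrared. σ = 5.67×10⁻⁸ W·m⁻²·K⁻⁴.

d ≈ 1.50×10⁹ m

For an isothermal black-emitting sphere, (1−a)S·πr² = σ·4πr²·T⁴ ⇒ S = 4σT⁴/(1−a).
S = 4·5.67×10⁻⁸·(759)⁴/0.770 = 97750 W/m².
Flux falls as S = L/(4πd²), so d = √(L/(4πS)) = √(2.77×10²⁴/(4π·97750)).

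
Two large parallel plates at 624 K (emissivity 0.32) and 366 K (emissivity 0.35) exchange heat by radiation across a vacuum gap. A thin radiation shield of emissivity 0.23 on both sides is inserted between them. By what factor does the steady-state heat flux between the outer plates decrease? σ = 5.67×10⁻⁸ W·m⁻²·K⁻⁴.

factor ≈ 2.54

Without shield: q₀ = σΔ(T⁴)/(1/ε₁+1/ε₂−1) with denominator 4.982.
With shield the two gaps are in series; the resistances add: (1/ε₁+1/ε_s−1)+(1/ε_s+1/ε₂−1) = 6.473+6.205 = 12.68.
Heat-flux ratio q₀/q = 12.68/4.982.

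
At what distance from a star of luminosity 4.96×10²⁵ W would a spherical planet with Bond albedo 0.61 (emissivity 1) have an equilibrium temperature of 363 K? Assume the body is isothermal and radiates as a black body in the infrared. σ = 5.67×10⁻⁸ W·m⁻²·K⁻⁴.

For an isothermal black-emitting sphere, (1−a)S·πr² = σ·4πr²·T⁴ ⇒ S = 4σT⁴/(1−a).
S = 4·5.67×10⁻⁸·(363)⁴/0.390 = 10100 W/m².
Flux falls as S = L/(4πd²), so d = √(L/(4πS)) = √(4.96×10²⁵/(4π·10100)).

d ≈ 1.98×10¹⁰ m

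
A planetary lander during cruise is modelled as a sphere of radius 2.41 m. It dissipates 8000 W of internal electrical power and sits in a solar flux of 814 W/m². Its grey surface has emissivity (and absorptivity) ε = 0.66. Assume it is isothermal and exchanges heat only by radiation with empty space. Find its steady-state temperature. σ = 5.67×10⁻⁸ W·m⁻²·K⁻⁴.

At steady state, absorbed solar power + internal power = radiated power.
Absorbed: α·S·A_cross = 0.66·814·18.25 = 9803 W (cross-section πr²).
Total input = 9803 + 8000 = 17800 W.
Radiated: εσ·A_surf·T⁴ with A_surf = 4πr² = 72.99 m².
T⁴ = 17800/(0.66·5.67×10⁻⁸·72.99) = 6.518×10⁹ K⁴.

T ≈ 284 K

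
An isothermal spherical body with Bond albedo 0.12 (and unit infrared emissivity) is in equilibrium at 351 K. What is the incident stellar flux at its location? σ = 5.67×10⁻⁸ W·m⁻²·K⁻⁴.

S ≈ 3910 W/m²

(1−a)S·πr² = σ·4πr²·T⁴ ⇒ S = 4σT⁴/(1−a).
S = 4·5.67×10⁻⁸·1.518×10¹⁰/0.880.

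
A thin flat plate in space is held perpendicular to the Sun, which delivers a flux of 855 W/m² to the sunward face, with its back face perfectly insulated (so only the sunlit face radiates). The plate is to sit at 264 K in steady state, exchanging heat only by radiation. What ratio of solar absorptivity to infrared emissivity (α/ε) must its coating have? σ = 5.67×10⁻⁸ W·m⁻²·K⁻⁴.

Balance: αS·A = εσ·1A·T⁴ ⇒ α/ε = σT⁴/S.
α/ε = 5.67×10⁻⁸·(264)⁴/855 = 5.67×10⁻⁸·4.858×10⁹/855.

α/ε ≈ 0.322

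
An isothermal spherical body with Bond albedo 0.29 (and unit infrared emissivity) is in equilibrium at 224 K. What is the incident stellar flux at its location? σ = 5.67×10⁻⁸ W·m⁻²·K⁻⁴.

S ≈ 804 W/m²

(1−a)S·πr² = σ·4πr²·T⁴ ⇒ S = 4σT⁴/(1−a).
S = 4·5.67×10⁻⁸·2.518×10⁹/0.710.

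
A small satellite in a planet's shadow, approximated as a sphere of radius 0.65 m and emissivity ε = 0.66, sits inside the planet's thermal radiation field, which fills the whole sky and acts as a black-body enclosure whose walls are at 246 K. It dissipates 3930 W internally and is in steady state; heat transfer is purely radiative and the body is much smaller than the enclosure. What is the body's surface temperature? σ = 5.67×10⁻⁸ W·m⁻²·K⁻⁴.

For a small grey body in a large enclosure, net radiated power = εσA(T⁴ − T_w⁴).
Steady state: P = εσA(T⁴ − T_w⁴) with A = 4πr² = 5.309 m².
T⁴ = P/(εσA) + T_w⁴ = 3930/(0.66·5.67×10⁻⁸·5.309) + (246)⁴
    = 1.978×10¹⁰ + 3.662×10⁹ = 2.344×10¹⁰ K⁴.

T ≈ 391 K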